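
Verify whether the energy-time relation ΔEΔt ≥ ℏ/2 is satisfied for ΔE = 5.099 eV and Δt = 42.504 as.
No, it violates the uncertainty relation.

Calculate the product ΔEΔt:
ΔE = 5.099 eV = 8.169e-19 J
ΔEΔt = (8.169e-19 J) × (4.250e-17 s)
ΔEΔt = 3.472e-35 J·s

Compare to the minimum allowed value ℏ/2:
ℏ/2 = 5.273e-35 J·s

Since ΔEΔt = 3.472e-35 J·s < 5.273e-35 J·s = ℏ/2,
this violates the uncertainty relation.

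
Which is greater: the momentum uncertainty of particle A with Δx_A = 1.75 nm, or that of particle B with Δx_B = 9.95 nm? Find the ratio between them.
Particle A has the larger minimum momentum uncertainty, by a factor of 5.69.

For each particle, the minimum momentum uncertainty is Δp_min = ℏ/(2Δx):

Particle A: Δp_A = ℏ/(2×1.750e-09 m) = 3.013e-26 kg·m/s
Particle B: Δp_B = ℏ/(2×9.950e-09 m) = 5.299e-27 kg·m/s

Ratio: Δp_A/Δp_B = 5.69

Since Δp_min ∝ 1/Δx, the particle with smaller position uncertainty (A) has larger momentum uncertainty.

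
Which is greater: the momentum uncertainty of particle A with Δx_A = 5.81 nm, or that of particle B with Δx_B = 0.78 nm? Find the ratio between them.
Particle B has the larger minimum momentum uncertainty, by a factor of 7.45.

For each particle, the minimum momentum uncertainty is Δp_min = ℏ/(2Δx):

Particle A: Δp_A = ℏ/(2×5.810e-09 m) = 9.075e-27 kg·m/s
Particle B: Δp_B = ℏ/(2×7.800e-10 m) = 6.760e-26 kg·m/s

Ratio: Δp_B/Δp_A = 7.45

Since Δp_min ∝ 1/Δx, the particle with smaller position uncertainty (B) has larger momentum uncertainty.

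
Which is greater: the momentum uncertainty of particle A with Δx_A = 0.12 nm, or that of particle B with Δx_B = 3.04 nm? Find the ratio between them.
Particle A has the larger minimum momentum uncertainty, by a factor of 25.33.

For each particle, the minimum momentum uncertainty is Δp_min = ℏ/(2Δx):

Particle A: Δp_A = ℏ/(2×1.200e-10 m) = 4.394e-25 kg·m/s
Particle B: Δp_B = ℏ/(2×3.040e-09 m) = 1.734e-26 kg·m/s

Ratio: Δp_A/Δp_B = 25.33

Since Δp_min ∝ 1/Δx, the particle with smaller position uncertainty (A) has larger momentum uncertainty.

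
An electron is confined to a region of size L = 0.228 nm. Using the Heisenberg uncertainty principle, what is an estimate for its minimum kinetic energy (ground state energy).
183.229 meV

Using the uncertainty principle to estimate ground state energy:

1. The position uncertainty is approximately the confinement size:
   Δx ≈ L = 2.280e-10 m

2. From ΔxΔp ≥ ℏ/2, the minimum momentum uncertainty is:
   Δp ≈ ℏ/(2L) = 2.313e-25 kg·m/s

3. The kinetic energy is approximately:
   KE ≈ (Δp)²/(2m) = (2.313e-25)²/(2 × 9.109e-31 kg)
   KE ≈ 2.936e-20 J = 183.229 meV

This is an order-of-magnitude estimate of the ground state energy.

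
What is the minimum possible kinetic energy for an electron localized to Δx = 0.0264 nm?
13.666 eV

Localizing a particle requires giving it sufficient momentum uncertainty:

1. From uncertainty principle: Δp ≥ ℏ/(2Δx)
   Δp_min = (1.055e-34 J·s) / (2 × 2.640e-11 m)
   Δp_min = 1.997e-24 kg·m/s

2. This momentum uncertainty corresponds to kinetic energy:
   KE ≈ (Δp)²/(2m) = (1.997e-24)²/(2 × 9.109e-31 kg)
   KE = 2.190e-18 J = 13.666 eV

Tighter localization requires more energy.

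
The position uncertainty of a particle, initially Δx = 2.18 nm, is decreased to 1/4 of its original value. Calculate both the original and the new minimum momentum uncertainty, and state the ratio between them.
Original Δp_min = 2.419 × 10^-26 kg·m/s; new Δp'_min = 9.675 × 10^-26 kg·m/s; ratio Δp'_min/Δp_min = 4.

From the uncertainty principle ΔxΔp ≥ ℏ/2, the minimum momentum uncertainty is Δp_min = ℏ/(2Δx).

Original (Δx = 2.18 nm = 2.180e-09 m):
Δp_min = (1.055e-34 J·s)/(2 × 2.180e-09 m) = 2.419e-26 kg·m/s

When Δx → (1/4)Δx:
Δp'_min = ℏ/(2 × (1/4)Δx) = 4 × ℏ/(2Δx) = 4 × Δp_min
Δp'_min = 4 × 2.419e-26 kg·m/s = 9.675e-26 kg·m/s

Since Δp_min ∝ 1/Δx, when Δx is decreased to 1/4 of its original value, Δp_min increases to 4 times its original value.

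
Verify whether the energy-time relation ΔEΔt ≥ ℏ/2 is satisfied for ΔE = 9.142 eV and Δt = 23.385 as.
No, it violates the uncertainty relation.

Calculate the product ΔEΔt:
ΔE = 9.142 eV = 1.465e-18 J
ΔEΔt = (1.465e-18 J) × (2.339e-17 s)
ΔEΔt = 3.425e-35 J·s

Compare to the minimum allowed value ℏ/2:
ℏ/2 = 5.273e-35 J·s

Since ΔEΔt = 3.425e-35 J·s < 5.273e-35 J·s = ℏ/2,
this violates the uncertainty relation.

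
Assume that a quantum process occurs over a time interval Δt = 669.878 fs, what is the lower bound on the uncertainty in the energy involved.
491.292 μeV

Using the energy-time uncertainty principle:
ΔEΔt ≥ ℏ/2

The minimum uncertainty in energy is:
ΔE_min = ℏ/(2Δt)
ΔE_min = (1.055e-34 J·s) / (2 × 6.699e-13 s)
ΔE_min = 7.871e-23 J = 491.292 μeV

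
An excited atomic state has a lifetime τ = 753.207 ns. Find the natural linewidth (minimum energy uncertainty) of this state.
436.940 peV

Using the energy-time uncertainty principle:
ΔEΔt ≥ ℏ/2

The lifetime τ represents the time uncertainty Δt.
The natural linewidth (minimum energy uncertainty) is:

ΔE = ℏ/(2τ)
ΔE = (1.055e-34 J·s) / (2 × 7.532e-07 s)
ΔE = 7.001e-29 J = 436.940 peV

This natural linewidth limits the precision of spectroscopic measurements.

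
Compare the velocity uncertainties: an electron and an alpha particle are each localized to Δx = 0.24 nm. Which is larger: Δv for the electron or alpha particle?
The electron has the larger minimum velocity uncertainty, by a ratio of 7294.3.

For both particles, Δp_min = ℏ/(2Δx) = 2.197e-25 kg·m/s (same for both).

The velocity uncertainty is Δv = Δp/m:
- electron: Δv = 2.197e-25 / 9.109e-31 = 2.412e+05 m/s = 241.183 km/s
- alpha particle: Δv = 2.197e-25 / 6.645e-27 = 3.306e+01 m/s = 33.065 m/s

Ratio: 2.412e+05 / 3.306e+01 = 7294.3

The lighter particle has larger velocity uncertainty because Δv ∝ 1/m.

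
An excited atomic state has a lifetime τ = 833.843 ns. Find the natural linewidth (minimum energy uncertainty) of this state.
394.686 peV

Using the energy-time uncertainty principle:
ΔEΔt ≥ ℏ/2

The lifetime τ represents the time uncertainty Δt.
The natural linewidth (minimum energy uncertainty) is:

ΔE = ℏ/(2τ)
ΔE = (1.055e-34 J·s) / (2 × 8.338e-07 s)
ΔE = 6.324e-29 J = 394.686 peV

This natural linewidth limits the precision of spectroscopic measurements.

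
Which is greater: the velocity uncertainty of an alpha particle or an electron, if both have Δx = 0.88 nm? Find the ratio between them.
The electron has the larger minimum velocity uncertainty, by a ratio of 7294.3.

For both particles, Δp_min = ℏ/(2Δx) = 5.992e-26 kg·m/s (same for both).

The velocity uncertainty is Δv = Δp/m:
- alpha particle: Δv = 5.992e-26 / 6.645e-27 = 9.018e+00 m/s = 9.018 m/s
- electron: Δv = 5.992e-26 / 9.109e-31 = 6.578e+04 m/s = 65.777 km/s

Ratio: 6.578e+04 / 9.018e+00 = 7294.3

The lighter particle has larger velocity uncertainty because Δv ∝ 1/m.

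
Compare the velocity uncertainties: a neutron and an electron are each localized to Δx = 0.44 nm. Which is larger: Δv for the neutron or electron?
The electron has the larger minimum velocity uncertainty, by a ratio of 1838.7.

For both particles, Δp_min = ℏ/(2Δx) = 1.198e-25 kg·m/s (same for both).

The velocity uncertainty is Δv = Δp/m:
- neutron: Δv = 1.198e-25 / 1.675e-27 = 7.155e+01 m/s = 71.548 m/s
- electron: Δv = 1.198e-25 / 9.109e-31 = 1.316e+05 m/s = 131.554 km/s

Ratio: 1.316e+05 / 7.155e+01 = 1838.7

The lighter particle has larger velocity uncertainty because Δv ∝ 1/m.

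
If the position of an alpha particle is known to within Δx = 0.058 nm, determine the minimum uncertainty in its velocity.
136.819 m/s

Using the Heisenberg uncertainty principle and Δp = mΔv:
ΔxΔp ≥ ℏ/2
Δx(mΔv) ≥ ℏ/2

The minimum uncertainty in velocity is:
Δv_min = ℏ/(2mΔx)
Δv_min = (1.055e-34 J·s) / (2 × 6.645e-27 kg × 5.800e-11 m)
Δv_min = 1.368e+02 m/s = 136.819 m/s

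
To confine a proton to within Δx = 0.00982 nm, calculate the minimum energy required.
53.794 meV

Localizing a particle requires giving it sufficient momentum uncertainty:

1. From uncertainty principle: Δp ≥ ℏ/(2Δx)
   Δp_min = (1.055e-34 J·s) / (2 × 9.820e-12 m)
   Δp_min = 5.370e-24 kg·m/s

2. This momentum uncertainty corresponds to kinetic energy:
   KE ≈ (Δp)²/(2m) = (5.370e-24)²/(2 × 1.673e-27 kg)
   KE = 8.619e-21 J = 53.794 meV

Tighter localization requires more energy.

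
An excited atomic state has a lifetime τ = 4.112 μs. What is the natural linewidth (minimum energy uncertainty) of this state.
80.036 peV

Using the energy-time uncertainty principle:
ΔEΔt ≥ ℏ/2

The lifetime τ represents the time uncertainty Δt.
The natural linewidth (minimum energy uncertainty) is:

ΔE = ℏ/(2τ)
ΔE = (1.055e-34 J·s) / (2 × 4.112e-06 s)
ΔE = 1.282e-29 J = 80.036 peV

This natural linewidth limits the precision of spectroscopic measurements.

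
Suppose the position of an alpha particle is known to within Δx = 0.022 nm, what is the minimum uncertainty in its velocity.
360.704 m/s

Using the Heisenberg uncertainty principle and Δp = mΔv:
ΔxΔp ≥ ℏ/2
Δx(mΔv) ≥ ℏ/2

The minimum uncertainty in velocity is:
Δv_min = ℏ/(2mΔx)
Δv_min = (1.055e-34 J·s) / (2 × 6.645e-27 kg × 2.200e-11 m)
Δv_min = 3.607e+02 m/s = 360.704 m/s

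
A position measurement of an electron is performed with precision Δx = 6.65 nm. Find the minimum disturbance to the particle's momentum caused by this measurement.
7.929 × 10^-27 kg·m/s

The uncertainty principle implies that measuring position disturbs momentum:
ΔxΔp ≥ ℏ/2

When we measure position with precision Δx, we necessarily introduce a momentum uncertainty:
Δp ≥ ℏ/(2Δx)
Δp_min = (1.055e-34 J·s) / (2 × 6.650e-09 m)
Δp_min = 7.929e-27 kg·m/s

The more precisely we measure position, the greater the momentum disturbance.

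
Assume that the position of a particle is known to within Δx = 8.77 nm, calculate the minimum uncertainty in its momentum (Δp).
6.012 × 10^-27 kg·m/s

Using the Heisenberg uncertainty principle:
ΔxΔp ≥ ℏ/2

The minimum uncertainty in momentum is:
Δp_min = ℏ/(2Δx)
Δp_min = (1.055e-34 J·s) / (2 × 8.770e-09 m)
Δp_min = 6.012e-27 kg·m/s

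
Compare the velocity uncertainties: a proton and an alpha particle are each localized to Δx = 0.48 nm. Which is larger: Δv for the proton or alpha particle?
The proton has the larger minimum velocity uncertainty, by a ratio of 4.0.

For both particles, Δp_min = ℏ/(2Δx) = 1.099e-25 kg·m/s (same for both).

The velocity uncertainty is Δv = Δp/m:
- proton: Δv = 1.099e-25 / 1.673e-27 = 6.568e+01 m/s = 65.676 m/s
- alpha particle: Δv = 1.099e-25 / 6.645e-27 = 1.653e+01 m/s = 16.532 m/s

Ratio: 6.568e+01 / 1.653e+01 = 4.0

The lighter particle has larger velocity uncertainty because Δv ∝ 1/m.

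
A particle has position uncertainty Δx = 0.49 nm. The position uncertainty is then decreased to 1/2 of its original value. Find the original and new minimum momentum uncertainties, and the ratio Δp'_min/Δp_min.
Original Δp_min = 1.076 × 10^-25 kg·m/s; new Δp'_min = 2.152 × 10^-25 kg·m/s; ratio Δp'_min/Δp_min = 2.

From the uncertainty principle ΔxΔp ≥ ℏ/2, the minimum momentum uncertainty is Δp_min = ℏ/(2Δx).

Original (Δx = 0.49 nm = 4.900e-10 m):
Δp_min = (1.055e-34 J·s)/(2 × 4.900e-10 m) = 1.076e-25 kg·m/s

When Δx → (1/2)Δx:
Δp'_min = ℏ/(2 × (1/2)Δx) = 2 × ℏ/(2Δx) = 2 × Δp_min
Δp'_min = 2 × 1.076e-25 kg·m/s = 2.152e-25 kg·m/s

Since Δp_min ∝ 1/Δx, when Δx is decreased to 1/2 of its original value, Δp_min increases to 2 times its original value.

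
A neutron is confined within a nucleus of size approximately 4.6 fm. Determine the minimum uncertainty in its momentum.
1.146 × 10^-20 kg·m/s

Using the Heisenberg uncertainty principle:
ΔxΔp ≥ ℏ/2

With Δx ≈ L = 4.600e-15 m (the confinement size):
Δp_min = ℏ/(2Δx)
Δp_min = (1.055e-34 J·s) / (2 × 4.600e-15 m)
Δp_min = 1.146e-20 kg·m/s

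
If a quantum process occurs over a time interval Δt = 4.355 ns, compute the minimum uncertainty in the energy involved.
75.570 neV

Using the energy-time uncertainty principle:
ΔEΔt ≥ ℏ/2

The minimum uncertainty in energy is:
ΔE_min = ℏ/(2Δt)
ΔE_min = (1.055e-34 J·s) / (2 × 4.355e-09 s)
ΔE_min = 1.211e-26 J = 75.570 neV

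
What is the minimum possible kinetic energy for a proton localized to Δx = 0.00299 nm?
580.245 meV

Localizing a particle requires giving it sufficient momentum uncertainty:

1. From uncertainty principle: Δp ≥ ℏ/(2Δx)
   Δp_min = (1.055e-34 J·s) / (2 × 2.990e-12 m)
   Δp_min = 1.763e-23 kg·m/s

2. This momentum uncertainty corresponds to kinetic energy:
   KE ≈ (Δp)²/(2m) = (1.763e-23)²/(2 × 1.673e-27 kg)
   KE = 9.297e-20 J = 580.245 meV

Tighter localization requires more energy.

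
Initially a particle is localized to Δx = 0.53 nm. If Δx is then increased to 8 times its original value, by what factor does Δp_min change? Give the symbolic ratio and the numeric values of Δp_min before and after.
Original Δp_min = 9.949 × 10^-26 kg·m/s; new Δp'_min = 1.244 × 10^-26 kg·m/s; ratio Δp'_min/Δp_min = 1/8.

From the uncertainty principle ΔxΔp ≥ ℏ/2, the minimum momentum uncertainty is Δp_min = ℏ/(2Δx).

Original (Δx = 0.53 nm = 5.300e-10 m):
Δp_min = (1.055e-34 J·s)/(2 × 5.300e-10 m) = 9.949e-26 kg·m/s

When Δx → 8Δx:
Δp'_min = ℏ/(2 × 8Δx) = (1/8) × ℏ/(2Δx) = (1/8) × Δp_min
Δp'_min = 1/8 × 9.949e-26 kg·m/s = 1.244e-26 kg·m/s

Since Δp_min ∝ 1/Δx, when Δx is increased to 8 times its original value, Δp_min decreases to 1/8 of its original value.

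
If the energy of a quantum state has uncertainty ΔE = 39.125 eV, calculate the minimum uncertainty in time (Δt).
8.412 as

Using the energy-time uncertainty principle:
ΔEΔt ≥ ℏ/2

The minimum uncertainty in time is:
Δt_min = ℏ/(2ΔE)
Δt_min = (1.055e-34 J·s) / (2 × 6.269e-18 J)
Δt_min = 8.412e-18 s = 8.412 as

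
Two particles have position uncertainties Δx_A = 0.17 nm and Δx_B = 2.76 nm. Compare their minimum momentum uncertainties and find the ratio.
Particle A has the larger minimum momentum uncertainty, by a factor of 16.24.

For each particle, the minimum momentum uncertainty is Δp_min = ℏ/(2Δx):

Particle A: Δp_A = ℏ/(2×1.700e-10 m) = 3.102e-25 kg·m/s
Particle B: Δp_B = ℏ/(2×2.760e-09 m) = 1.910e-26 kg·m/s

Ratio: Δp_A/Δp_B = 16.24

Since Δp_min ∝ 1/Δx, the particle with smaller position uncertainty (A) has larger momentum uncertainty.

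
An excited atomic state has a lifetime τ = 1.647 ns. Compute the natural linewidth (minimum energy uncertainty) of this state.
199.821 neV

Using the energy-time uncertainty principle:
ΔEΔt ≥ ℏ/2

The lifetime τ represents the time uncertainty Δt.
The natural linewidth (minimum energy uncertainty) is:

ΔE = ℏ/(2τ)
ΔE = (1.055e-34 J·s) / (2 × 1.647e-09 s)
ΔE = 3.201e-26 J = 199.821 neV

This natural linewidth limits the precision of spectroscopic measurements.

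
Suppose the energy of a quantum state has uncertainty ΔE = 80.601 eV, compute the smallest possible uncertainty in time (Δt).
4.083 as

Using the energy-time uncertainty principle:
ΔEΔt ≥ ℏ/2

The minimum uncertainty in time is:
Δt_min = ℏ/(2ΔE)
Δt_min = (1.055e-34 J·s) / (2 × 1.291e-17 J)
Δt_min = 4.083e-18 s = 4.083 as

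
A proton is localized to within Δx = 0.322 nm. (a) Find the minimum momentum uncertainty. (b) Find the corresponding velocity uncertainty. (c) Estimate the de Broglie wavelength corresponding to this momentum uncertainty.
(a) Δp_min = 1.638 × 10^-25 kg·m/s
(b) Δv_min = 97.902 m/s
(c) λ_dB = 4.046 nm

Step-by-step:

(a) From the uncertainty principle:
Δp_min = ℏ/(2Δx) = (1.055e-34 J·s)/(2 × 3.220e-10 m) = 1.638e-25 kg·m/s

(b) The velocity uncertainty:
Δv = Δp/m = (1.638e-25 kg·m/s)/(1.673e-27 kg) = 9.790e+01 m/s = 97.902 m/s

(c) The de Broglie wavelength for this momentum:
λ = h/p = (6.626e-34 J·s)/(1.638e-25 kg·m/s) = 4.046e-09 m = 4.046 nm

Note: The de Broglie wavelength is comparable to the localization size, as expected from wave-particle duality.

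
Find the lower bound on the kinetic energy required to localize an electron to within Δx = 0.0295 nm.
10.945 eV

Localizing a particle requires giving it sufficient momentum uncertainty:

1. From uncertainty principle: Δp ≥ ℏ/(2Δx)
   Δp_min = (1.055e-34 J·s) / (2 × 2.950e-11 m)
   Δp_min = 1.787e-24 kg·m/s

2. This momentum uncertainty corresponds to kinetic energy:
   KE ≈ (Δp)²/(2m) = (1.787e-24)²/(2 × 9.109e-31 kg)
   KE = 1.754e-18 J = 10.945 eV

Tighter localization requires more energy.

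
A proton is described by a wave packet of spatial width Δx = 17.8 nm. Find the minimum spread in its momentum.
2.962 × 10^-27 kg·m/s

For a wave packet, the spatial width Δx and momentum spread Δp are related by the uncertainty principle:
ΔxΔp ≥ ℏ/2

The minimum momentum spread is:
Δp_min = ℏ/(2Δx)
Δp_min = (1.055e-34 J·s) / (2 × 1.780e-08 m)
Δp_min = 2.962e-27 kg·m/s

A wave packet cannot have both a well-defined position and well-defined momentum.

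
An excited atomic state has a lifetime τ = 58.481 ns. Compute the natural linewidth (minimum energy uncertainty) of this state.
5.628 neV

Using the energy-time uncertainty principle:
ΔEΔt ≥ ℏ/2

The lifetime τ represents the time uncertainty Δt.
The natural linewidth (minimum energy uncertainty) is:

ΔE = ℏ/(2τ)
ΔE = (1.055e-34 J·s) / (2 × 5.848e-08 s)
ΔE = 9.016e-28 J = 5.628 neV

This natural linewidth limits the precision of spectroscopic measurements.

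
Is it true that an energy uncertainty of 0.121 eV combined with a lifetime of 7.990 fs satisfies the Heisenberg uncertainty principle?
Yes, it satisfies the uncertainty relation.

Calculate the product ΔEΔt:
ΔE = 0.121 eV = 1.939e-20 J
ΔEΔt = (1.939e-20 J) × (7.990e-15 s)
ΔEΔt = 1.549e-34 J·s

Compare to the minimum allowed value ℏ/2:
ℏ/2 = 5.273e-35 J·s

Since ΔEΔt = 1.549e-34 J·s ≥ 5.273e-35 J·s = ℏ/2,
this satisfies the uncertainty relation.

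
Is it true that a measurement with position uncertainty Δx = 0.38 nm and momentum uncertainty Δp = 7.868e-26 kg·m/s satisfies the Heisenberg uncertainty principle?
No, it violates the uncertainty principle (impossible measurement).

Calculate the product ΔxΔp:
ΔxΔp = (3.800e-10 m) × (7.868e-26 kg·m/s)
ΔxΔp = 2.990e-35 J·s

Compare to the minimum allowed value ℏ/2:
ℏ/2 = 5.273e-35 J·s

Since ΔxΔp = 2.990e-35 J·s < 5.273e-35 J·s = ℏ/2,
the measurement violates the uncertainty principle.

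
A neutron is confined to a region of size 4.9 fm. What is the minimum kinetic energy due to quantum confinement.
215.756 keV

Using the uncertainty principle:

1. Position uncertainty: Δx ≈ 4.900e-15 m
2. Minimum momentum uncertainty: Δp = ℏ/(2Δx) = 1.076e-20 kg·m/s
3. Minimum kinetic energy:
   KE = (Δp)²/(2m) = (1.076e-20)²/(2 × 1.675e-27 kg)
   KE = 3.457e-14 J = 215.756 keV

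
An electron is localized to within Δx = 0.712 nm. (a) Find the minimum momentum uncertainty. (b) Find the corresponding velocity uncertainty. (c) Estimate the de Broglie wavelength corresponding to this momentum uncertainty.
(a) Δp_min = 7.406 × 10^-26 kg·m/s
(b) Δv_min = 81.297 km/s
(c) λ_dB = 8.947 nm

Step-by-step:

(a) From the uncertainty principle:
Δp_min = ℏ/(2Δx) = (1.055e-34 J·s)/(2 × 7.120e-10 m) = 7.406e-26 kg·m/s

(b) The velocity uncertainty:
Δv = Δp/m = (7.406e-26 kg·m/s)/(9.109e-31 kg) = 8.130e+04 m/s = 81.297 km/s

(c) The de Broglie wavelength for this momentum:
λ = h/p = (6.626e-34 J·s)/(7.406e-26 kg·m/s) = 8.947e-09 m = 8.947 nm

Note: The de Broglie wavelength is comparable to the localization size, as expected from wave-particle duality.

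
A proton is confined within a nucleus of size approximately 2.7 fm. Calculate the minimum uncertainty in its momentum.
1.953 × 10^-20 kg·m/s

Using the Heisenberg uncertainty principle:
ΔxΔp ≥ ℏ/2

With Δx ≈ L = 2.700e-15 m (the confinement size):
Δp_min = ℏ/(2Δx)
Δp_min = (1.055e-34 J·s) / (2 × 2.700e-15 m)
Δp_min = 1.953e-20 kg·m/s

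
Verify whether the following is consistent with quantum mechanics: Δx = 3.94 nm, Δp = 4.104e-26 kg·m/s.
Yes, it satisfies the uncertainty principle.

Calculate the product ΔxΔp:
ΔxΔp = (3.940e-09 m) × (4.104e-26 kg·m/s)
ΔxΔp = 1.617e-34 J·s

Compare to the minimum allowed value ℏ/2:
ℏ/2 = 5.273e-35 J·s

Since ΔxΔp = 1.617e-34 J·s ≥ 5.273e-35 J·s = ℏ/2,
the measurement satisfies the uncertainty principle.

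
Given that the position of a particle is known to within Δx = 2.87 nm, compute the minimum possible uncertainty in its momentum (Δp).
1.837 × 10^-26 kg·m/s

Using the Heisenberg uncertainty principle:
ΔxΔp ≥ ℏ/2

The minimum uncertainty in momentum is:
Δp_min = ℏ/(2Δx)
Δp_min = (1.055e-34 J·s) / (2 × 2.870e-09 m)
Δp_min = 1.837e-26 kg·m/s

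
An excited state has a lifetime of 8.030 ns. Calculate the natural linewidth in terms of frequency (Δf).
9.910 MHz

Using the energy-time uncertainty principle and E = hf:
ΔEΔt ≥ ℏ/2
hΔf·Δt ≥ ℏ/2

The minimum frequency uncertainty is:
Δf = ℏ/(2hτ) = 1/(4πτ)
Δf = 1/(4π × 8.030e-09 s)
Δf = 9.910e+06 Hz = 9.910 MHz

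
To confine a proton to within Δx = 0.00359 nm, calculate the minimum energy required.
402.499 meV

Localizing a particle requires giving it sufficient momentum uncertainty:

1. From uncertainty principle: Δp ≥ ℏ/(2Δx)
   Δp_min = (1.055e-34 J·s) / (2 × 3.590e-12 m)
   Δp_min = 1.469e-23 kg·m/s

2. This momentum uncertainty corresponds to kinetic energy:
   KE ≈ (Δp)²/(2m) = (1.469e-23)²/(2 × 1.673e-27 kg)
   KE = 6.449e-20 J = 402.499 meV

Tighter localization requires more energy.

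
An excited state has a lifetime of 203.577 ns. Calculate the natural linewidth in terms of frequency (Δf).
390.896 kHz

Using the energy-time uncertainty principle and E = hf:
ΔEΔt ≥ ℏ/2
hΔf·Δt ≥ ℏ/2

The minimum frequency uncertainty is:
Δf = ℏ/(2hτ) = 1/(4πτ)
Δf = 1/(4π × 2.036e-07 s)
Δf = 3.909e+05 Hz = 390.896 kHz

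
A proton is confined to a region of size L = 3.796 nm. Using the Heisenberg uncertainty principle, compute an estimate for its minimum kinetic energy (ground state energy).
359.999 neV

Using the uncertainty principle to estimate ground state energy:

1. The position uncertainty is approximately the confinement size:
   Δx ≈ L = 3.796e-09 m

2. From ΔxΔp ≥ ℏ/2, the minimum momentum uncertainty is:
   Δp ≈ ℏ/(2L) = 1.389e-26 kg·m/s

3. The kinetic energy is approximately:
   KE ≈ (Δp)²/(2m) = (1.389e-26)²/(2 × 1.673e-27 kg)
   KE ≈ 5.768e-26 J = 359.999 neV

This is an order-of-magnitude estimate of the ground state energy.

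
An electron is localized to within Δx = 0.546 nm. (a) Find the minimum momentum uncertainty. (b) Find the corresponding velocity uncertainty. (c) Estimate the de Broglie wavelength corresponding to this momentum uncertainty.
(a) Δp_min = 9.657 × 10^-26 kg·m/s
(b) Δv_min = 106.014 km/s
(c) λ_dB = 6.861 nm

Step-by-step:

(a) From the uncertainty principle:
Δp_min = ℏ/(2Δx) = (1.055e-34 J·s)/(2 × 5.460e-10 m) = 9.657e-26 kg·m/s

(b) The velocity uncertainty:
Δv = Δp/m = (9.657e-26 kg·m/s)/(9.109e-31 kg) = 1.060e+05 m/s = 106.014 km/s

(c) The de Broglie wavelength for this momentum:
λ = h/p = (6.626e-34 J·s)/(9.657e-26 kg·m/s) = 6.861e-09 m = 6.861 nm

Note: The de Broglie wavelength is comparable to the localization size, as expected from wave-particle duality.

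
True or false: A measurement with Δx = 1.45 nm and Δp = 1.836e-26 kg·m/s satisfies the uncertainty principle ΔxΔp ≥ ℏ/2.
No, it violates the uncertainty principle (impossible measurement).

Calculate the product ΔxΔp:
ΔxΔp = (1.450e-09 m) × (1.836e-26 kg·m/s)
ΔxΔp = 2.662e-35 J·s

Compare to the minimum allowed value ℏ/2:
ℏ/2 = 5.273e-35 J·s

Since ΔxΔp = 2.662e-35 J·s < 5.273e-35 J·s = ℏ/2,
the measurement violates the uncertainty principle.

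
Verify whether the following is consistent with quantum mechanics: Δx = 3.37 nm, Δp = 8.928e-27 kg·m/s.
No, it violates the uncertainty principle (impossible measurement).

Calculate the product ΔxΔp:
ΔxΔp = (3.370e-09 m) × (8.928e-27 kg·m/s)
ΔxΔp = 3.009e-35 J·s

Compare to the minimum allowed value ℏ/2:
ℏ/2 = 5.273e-35 J·s

Since ΔxΔp = 3.009e-35 J·s < 5.273e-35 J·s = ℏ/2,
the measurement violates the uncertainty principle.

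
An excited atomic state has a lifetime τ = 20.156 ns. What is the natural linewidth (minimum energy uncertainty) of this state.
16.328 neV

Using the energy-time uncertainty principle:
ΔEΔt ≥ ℏ/2

The lifetime τ represents the time uncertainty Δt.
The natural linewidth (minimum energy uncertainty) is:

ΔE = ℏ/(2τ)
ΔE = (1.055e-34 J·s) / (2 × 2.016e-08 s)
ΔE = 2.616e-27 J = 16.328 neV

This natural linewidth limits the precision of spectroscopic measurements.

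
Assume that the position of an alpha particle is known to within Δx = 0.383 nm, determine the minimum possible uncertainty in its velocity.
20.719 m/s

Using the Heisenberg uncertainty principle and Δp = mΔv:
ΔxΔp ≥ ℏ/2
Δx(mΔv) ≥ ℏ/2

The minimum uncertainty in velocity is:
Δv_min = ℏ/(2mΔx)
Δv_min = (1.055e-34 J·s) / (2 × 6.645e-27 kg × 3.830e-10 m)
Δv_min = 2.072e+01 m/s = 20.719 m/s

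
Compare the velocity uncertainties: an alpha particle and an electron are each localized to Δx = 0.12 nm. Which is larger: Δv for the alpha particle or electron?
The electron has the larger minimum velocity uncertainty, by a ratio of 7294.3.

For both particles, Δp_min = ℏ/(2Δx) = 4.394e-25 kg·m/s (same for both).

The velocity uncertainty is Δv = Δp/m:
- alpha particle: Δv = 4.394e-25 / 6.645e-27 = 6.613e+01 m/s = 66.129 m/s
- electron: Δv = 4.394e-25 / 9.109e-31 = 4.824e+05 m/s = 482.365 km/s

Ratio: 4.824e+05 / 6.613e+01 = 7294.3

The lighter particle has larger velocity uncertainty because Δv ∝ 1/m.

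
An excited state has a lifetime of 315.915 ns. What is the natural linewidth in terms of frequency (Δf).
251.895 kHz

Using the energy-time uncertainty principle and E = hf:
ΔEΔt ≥ ℏ/2
hΔf·Δt ≥ ℏ/2

The minimum frequency uncertainty is:
Δf = ℏ/(2hτ) = 1/(4πτ)
Δf = 1/(4π × 3.159e-07 s)
Δf = 2.519e+05 Hz = 251.895 kHz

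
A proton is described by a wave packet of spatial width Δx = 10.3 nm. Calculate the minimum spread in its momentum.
5.119 × 10^-27 kg·m/s

For a wave packet, the spatial width Δx and momentum spread Δp are related by the uncertainty principle:
ΔxΔp ≥ ℏ/2

The minimum momentum spread is:
Δp_min = ℏ/(2Δx)
Δp_min = (1.055e-34 J·s) / (2 × 1.030e-08 m)
Δp_min = 5.119e-27 kg·m/s

A wave packet cannot have both a well-defined position and well-defined momentum.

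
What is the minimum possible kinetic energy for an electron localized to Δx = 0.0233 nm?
17.545 eV

Localizing a particle requires giving it sufficient momentum uncertainty:

1. From uncertainty principle: Δp ≥ ℏ/(2Δx)
   Δp_min = (1.055e-34 J·s) / (2 × 2.330e-11 m)
   Δp_min = 2.263e-24 kg·m/s

2. This momentum uncertainty corresponds to kinetic energy:
   KE ≈ (Δp)²/(2m) = (2.263e-24)²/(2 × 9.109e-31 kg)
   KE = 2.811e-18 J = 17.545 eV

Tighter localization requires more energy.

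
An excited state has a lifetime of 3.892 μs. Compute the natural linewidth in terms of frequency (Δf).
20.446 kHz

Using the energy-time uncertainty principle and E = hf:
ΔEΔt ≥ ℏ/2
hΔf·Δt ≥ ℏ/2

The minimum frequency uncertainty is:
Δf = ℏ/(2hτ) = 1/(4πτ)
Δf = 1/(4π × 3.892e-06 s)
Δf = 2.045e+04 Hz = 20.446 kHz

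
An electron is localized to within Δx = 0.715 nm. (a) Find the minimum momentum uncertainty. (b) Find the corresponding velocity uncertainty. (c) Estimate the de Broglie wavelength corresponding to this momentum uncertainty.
(a) Δp_min = 7.375 × 10^-26 kg·m/s
(b) Δv_min = 80.956 km/s
(c) λ_dB = 8.985 nm

Step-by-step:

(a) From the uncertainty principle:
Δp_min = ℏ/(2Δx) = (1.055e-34 J·s)/(2 × 7.150e-10 m) = 7.375e-26 kg·m/s

(b) The velocity uncertainty:
Δv = Δp/m = (7.375e-26 kg·m/s)/(9.109e-31 kg) = 8.096e+04 m/s = 80.956 km/s

(c) The de Broglie wavelength for this momentum:
λ = h/p = (6.626e-34 J·s)/(7.375e-26 kg·m/s) = 8.985e-09 m = 8.985 nm

Note: The de Broglie wavelength is comparable to the localization size, as expected from wave-particle duality.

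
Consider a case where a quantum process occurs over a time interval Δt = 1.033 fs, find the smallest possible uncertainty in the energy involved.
318.592 meV

Using the energy-time uncertainty principle:
ΔEΔt ≥ ℏ/2

The minimum uncertainty in energy is:
ΔE_min = ℏ/(2Δt)
ΔE_min = (1.055e-34 J·s) / (2 × 1.033e-15 s)
ΔE_min = 5.104e-20 J = 318.592 meV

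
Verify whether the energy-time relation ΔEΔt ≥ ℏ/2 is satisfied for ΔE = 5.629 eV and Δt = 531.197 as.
Yes, it satisfies the uncertainty relation.

Calculate the product ΔEΔt:
ΔE = 5.629 eV = 9.019e-19 J
ΔEΔt = (9.019e-19 J) × (5.312e-16 s)
ΔEΔt = 4.791e-34 J·s

Compare to the minimum allowed value ℏ/2:
ℏ/2 = 5.273e-35 J·s

Since ΔEΔt = 4.791e-34 J·s ≥ 5.273e-35 J·s = ℏ/2,
this satisfies the uncertainty relation.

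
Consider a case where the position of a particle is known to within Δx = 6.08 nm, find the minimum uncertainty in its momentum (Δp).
8.672 × 10^-27 kg·m/s

Using the Heisenberg uncertainty principle:
ΔxΔp ≥ ℏ/2

The minimum uncertainty in momentum is:
Δp_min = ℏ/(2Δx)
Δp_min = (1.055e-34 J·s) / (2 × 6.080e-09 m)
Δp_min = 8.672e-27 kg·m/s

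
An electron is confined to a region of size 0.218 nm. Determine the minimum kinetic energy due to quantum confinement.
200.424 meV

Using the uncertainty principle:

1. Position uncertainty: Δx ≈ 2.180e-10 m
2. Minimum momentum uncertainty: Δp = ℏ/(2Δx) = 2.419e-25 kg·m/s
3. Minimum kinetic energy:
   KE = (Δp)²/(2m) = (2.419e-25)²/(2 × 9.109e-31 kg)
   KE = 3.211e-20 J = 200.424 meV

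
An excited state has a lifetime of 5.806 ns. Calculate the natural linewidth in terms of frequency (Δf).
13.706 MHz

Using the energy-time uncertainty principle and E = hf:
ΔEΔt ≥ ℏ/2
hΔf·Δt ≥ ℏ/2

The minimum frequency uncertainty is:
Δf = ℏ/(2hτ) = 1/(4πτ)
Δf = 1/(4π × 5.806e-09 s)
Δf = 1.371e+07 Hz = 13.706 MHz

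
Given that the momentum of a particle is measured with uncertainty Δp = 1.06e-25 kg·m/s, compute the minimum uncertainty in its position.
497.440 pm

Using the Heisenberg uncertainty principle:
ΔxΔp ≥ ℏ/2

The minimum uncertainty in position is:
Δx_min = ℏ/(2Δp)
Δx_min = (1.055e-34 J·s) / (2 × 1.060e-25 kg·m/s)
Δx_min = 4.974e-10 m = 497.440 pm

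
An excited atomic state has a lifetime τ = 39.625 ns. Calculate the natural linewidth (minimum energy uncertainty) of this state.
8.306 neV

Using the energy-time uncertainty principle:
ΔEΔt ≥ ℏ/2

The lifetime τ represents the time uncertainty Δt.
The natural linewidth (minimum energy uncertainty) is:

ΔE = ℏ/(2τ)
ΔE = (1.055e-34 J·s) / (2 × 3.962e-08 s)
ΔE = 1.331e-27 J = 8.306 neV

This natural linewidth limits the precision of spectroscopic measurements.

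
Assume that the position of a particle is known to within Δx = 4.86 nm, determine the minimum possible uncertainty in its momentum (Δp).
1.085 × 10^-26 kg·m/s

Using the Heisenberg uncertainty principle:
ΔxΔp ≥ ℏ/2

The minimum uncertainty in momentum is:
Δp_min = ℏ/(2Δx)
Δp_min = (1.055e-34 J·s) / (2 × 4.860e-09 m)
Δp_min = 1.085e-26 kg·m/s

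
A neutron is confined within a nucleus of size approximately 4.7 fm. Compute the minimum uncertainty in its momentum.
1.122 × 10^-20 kg·m/s

Using the Heisenberg uncertainty principle:
ΔxΔp ≥ ℏ/2

With Δx ≈ L = 4.700e-15 m (the confinement size):
Δp_min = ℏ/(2Δx)
Δp_min = (1.055e-34 J·s) / (2 × 4.700e-15 m)
Δp_min = 1.122e-20 kg·m/s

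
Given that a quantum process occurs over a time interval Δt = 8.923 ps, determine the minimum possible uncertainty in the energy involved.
36.883 μeV

Using the energy-time uncertainty principle:
ΔEΔt ≥ ℏ/2

The minimum uncertainty in energy is:
ΔE_min = ℏ/(2Δt)
ΔE_min = (1.055e-34 J·s) / (2 × 8.923e-12 s)
ΔE_min = 5.909e-24 J = 36.883 μeV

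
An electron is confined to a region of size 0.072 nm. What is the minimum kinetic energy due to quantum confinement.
1.837 eV

Using the uncertainty principle:

1. Position uncertainty: Δx ≈ 7.200e-11 m
2. Minimum momentum uncertainty: Δp = ℏ/(2Δx) = 7.323e-25 kg·m/s
3. Minimum kinetic energy:
   KE = (Δp)²/(2m) = (7.323e-25)²/(2 × 9.109e-31 kg)
   KE = 2.944e-19 J = 1.837 eV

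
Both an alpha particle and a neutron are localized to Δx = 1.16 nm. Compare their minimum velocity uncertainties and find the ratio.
The neutron has the larger minimum velocity uncertainty, by a ratio of 4.0.

For both particles, Δp_min = ℏ/(2Δx) = 4.546e-26 kg·m/s (same for both).

The velocity uncertainty is Δv = Δp/m:
- alpha particle: Δv = 4.546e-26 / 6.645e-27 = 6.841e+00 m/s = 6.841 m/s
- neutron: Δv = 4.546e-26 / 1.675e-27 = 2.714e+01 m/s = 27.139 m/s

Ratio: 2.714e+01 / 6.841e+00 = 4.0

The lighter particle has larger velocity uncertainty because Δv ∝ 1/m.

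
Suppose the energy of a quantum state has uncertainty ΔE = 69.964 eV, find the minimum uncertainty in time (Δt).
4.704 as

Using the energy-time uncertainty principle:
ΔEΔt ≥ ℏ/2

The minimum uncertainty in time is:
Δt_min = ℏ/(2ΔE)
Δt_min = (1.055e-34 J·s) / (2 × 1.121e-17 J)
Δt_min = 4.704e-18 s = 4.704 as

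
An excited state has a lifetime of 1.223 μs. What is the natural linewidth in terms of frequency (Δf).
65.067 kHz

Using the energy-time uncertainty principle and E = hf:
ΔEΔt ≥ ℏ/2
hΔf·Δt ≥ ℏ/2

The minimum frequency uncertainty is:
Δf = ℏ/(2hτ) = 1/(4πτ)
Δf = 1/(4π × 1.223e-06 s)
Δf = 6.507e+04 Hz = 65.067 kHz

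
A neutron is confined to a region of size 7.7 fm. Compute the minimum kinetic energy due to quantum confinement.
87.372 keV

Using the uncertainty principle:

1. Position uncertainty: Δx ≈ 7.700e-15 m
2. Minimum momentum uncertainty: Δp = ℏ/(2Δx) = 6.848e-21 kg·m/s
3. Minimum kinetic energy:
   KE = (Δp)²/(2m) = (6.848e-21)²/(2 × 1.675e-27 kg)
   KE = 1.400e-14 J = 87.372 keV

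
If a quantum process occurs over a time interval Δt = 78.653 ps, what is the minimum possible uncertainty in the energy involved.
4.184 μeV

Using the energy-time uncertainty principle:
ΔEΔt ≥ ℏ/2

The minimum uncertainty in energy is:
ΔE_min = ℏ/(2Δt)
ΔE_min = (1.055e-34 J·s) / (2 × 7.865e-11 s)
ΔE_min = 6.704e-25 J = 4.184 μeV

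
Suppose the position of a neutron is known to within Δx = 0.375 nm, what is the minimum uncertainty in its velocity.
83.950 m/s

Using the Heisenberg uncertainty principle and Δp = mΔv:
ΔxΔp ≥ ℏ/2
Δx(mΔv) ≥ ℏ/2

The minimum uncertainty in velocity is:
Δv_min = ℏ/(2mΔx)
Δv_min = (1.055e-34 J·s) / (2 × 1.675e-27 kg × 3.750e-10 m)
Δv_min = 8.395e+01 m/s = 83.950 m/s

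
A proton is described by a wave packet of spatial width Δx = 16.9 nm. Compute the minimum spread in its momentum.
3.120 × 10^-27 kg·m/s

For a wave packet, the spatial width Δx and momentum spread Δp are related by the uncertainty principle:
ΔxΔp ≥ ℏ/2

The minimum momentum spread is:
Δp_min = ℏ/(2Δx)
Δp_min = (1.055e-34 J·s) / (2 × 1.690e-08 m)
Δp_min = 3.120e-27 kg·m/s

A wave packet cannot have both a well-defined position and well-defined momentum.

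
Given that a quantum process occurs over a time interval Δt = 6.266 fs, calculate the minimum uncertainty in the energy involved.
52.522 meV

Using the energy-time uncertainty principle:
ΔEΔt ≥ ℏ/2

The minimum uncertainty in energy is:
ΔE_min = ℏ/(2Δt)
ΔE_min = (1.055e-34 J·s) / (2 × 6.266e-15 s)
ΔE_min = 8.415e-21 J = 52.522 meV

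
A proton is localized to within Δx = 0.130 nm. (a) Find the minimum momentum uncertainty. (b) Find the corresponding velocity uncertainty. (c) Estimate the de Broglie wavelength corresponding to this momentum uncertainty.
(a) Δp_min = 4.056 × 10^-25 kg·m/s
(b) Δv_min = 242.496 m/s
(c) λ_dB = 1.634 nm

Step-by-step:

(a) From the uncertainty principle:
Δp_min = ℏ/(2Δx) = (1.055e-34 J·s)/(2 × 1.300e-10 m) = 4.056e-25 kg·m/s

(b) The velocity uncertainty:
Δv = Δp/m = (4.056e-25 kg·m/s)/(1.673e-27 kg) = 2.425e+02 m/s = 242.496 m/s

(c) The de Broglie wavelength for this momentum:
λ = h/p = (6.626e-34 J·s)/(4.056e-25 kg·m/s) = 1.634e-09 m = 1.634 nm

Note: The de Broglie wavelength is comparable to the localization size, as expected from wave-particle duality.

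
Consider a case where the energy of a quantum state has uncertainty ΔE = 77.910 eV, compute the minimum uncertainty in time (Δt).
4.224 as

Using the energy-time uncertainty principle:
ΔEΔt ≥ ℏ/2

The minimum uncertainty in time is:
Δt_min = ℏ/(2ΔE)
Δt_min = (1.055e-34 J·s) / (2 × 1.248e-17 J)
Δt_min = 4.224e-18 s = 4.224 as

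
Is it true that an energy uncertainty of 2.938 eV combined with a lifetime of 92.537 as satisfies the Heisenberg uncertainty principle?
No, it violates the uncertainty relation.

Calculate the product ΔEΔt:
ΔE = 2.938 eV = 4.707e-19 J
ΔEΔt = (4.707e-19 J) × (9.254e-17 s)
ΔEΔt = 4.356e-35 J·s

Compare to the minimum allowed value ℏ/2:
ℏ/2 = 5.273e-35 J·s

Since ΔEΔt = 4.356e-35 J·s < 5.273e-35 J·s = ℏ/2,
this violates the uncertainty relation.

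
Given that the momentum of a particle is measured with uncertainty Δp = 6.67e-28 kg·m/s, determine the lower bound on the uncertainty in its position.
79.053 nm

Using the Heisenberg uncertainty principle:
ΔxΔp ≥ ℏ/2

The minimum uncertainty in position is:
Δx_min = ℏ/(2Δp)
Δx_min = (1.055e-34 J·s) / (2 × 6.670e-28 kg·m/s)
Δx_min = 7.905e-08 m = 79.053 nm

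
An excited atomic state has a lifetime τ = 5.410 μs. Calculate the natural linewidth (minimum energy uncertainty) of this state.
60.833 peV

Using the energy-time uncertainty principle:
ΔEΔt ≥ ℏ/2

The lifetime τ represents the time uncertainty Δt.
The natural linewidth (minimum energy uncertainty) is:

ΔE = ℏ/(2τ)
ΔE = (1.055e-34 J·s) / (2 × 5.410e-06 s)
ΔE = 9.747e-30 J = 60.833 peV

This natural linewidth limits the precision of spectroscopic measurements.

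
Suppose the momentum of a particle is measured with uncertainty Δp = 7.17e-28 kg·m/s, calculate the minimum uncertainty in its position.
73.541 nm

Using the Heisenberg uncertainty principle:
ΔxΔp ≥ ℏ/2

The minimum uncertainty in position is:
Δx_min = ℏ/(2Δp)
Δx_min = (1.055e-34 J·s) / (2 × 7.170e-28 kg·m/s)
Δx_min = 7.354e-08 m = 73.541 nm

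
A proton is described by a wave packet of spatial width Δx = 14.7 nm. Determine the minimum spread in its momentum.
3.587 × 10^-27 kg·m/s

For a wave packet, the spatial width Δx and momentum spread Δp are related by the uncertainty principle:
ΔxΔp ≥ ℏ/2

The minimum momentum spread is:
Δp_min = ℏ/(2Δx)
Δp_min = (1.055e-34 J·s) / (2 × 1.470e-08 m)
Δp_min = 3.587e-27 kg·m/s

A wave packet cannot have both a well-defined position and well-defined momentum.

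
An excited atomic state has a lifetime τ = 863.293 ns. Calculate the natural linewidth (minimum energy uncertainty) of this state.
381.222 peV

Using the energy-time uncertainty principle:
ΔEΔt ≥ ℏ/2

The lifetime τ represents the time uncertainty Δt.
The natural linewidth (minimum energy uncertainty) is:

ΔE = ℏ/(2τ)
ΔE = (1.055e-34 J·s) / (2 × 8.633e-07 s)
ΔE = 6.108e-29 J = 381.222 peV

This natural linewidth limits the precision of spectroscopic measurements.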